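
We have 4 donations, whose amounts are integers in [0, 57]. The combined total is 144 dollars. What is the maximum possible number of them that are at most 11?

1

Each value at 11 or below falls at least 57 − 11 = 46 short of the ceiling 57.
The ceiling total is 4 × 57 = 228, and we need 144, so at most ⌊(228 − 144)/46⌋ = 1 can be that low.
k = 1 is achieved by 1 value at 11 and 3 at 57, total 182; lower one of the 57's by 38 (still > 11) to reach 144.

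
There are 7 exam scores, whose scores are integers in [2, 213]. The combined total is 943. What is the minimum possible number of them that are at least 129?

If only k of them are at least 129, the other 7 − k are at most 128, so the total is at most k·213 + (7 − k)·128.
This must reach 943, so k·213 + (7 − k)·128 ≥ 943, giving k ≥ 1.
Exactly 1 works: 1 value at 213 and 6 at 128 total 981; lower one of the high values by 38 (still ≥ 129) to hit 943.

1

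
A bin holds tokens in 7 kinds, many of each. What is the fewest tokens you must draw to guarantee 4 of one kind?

You could draw 3 of every kind without reaching 4 of any — 21 in all.
One more forces 4 of some kind, so 21 + 1 = 22.

22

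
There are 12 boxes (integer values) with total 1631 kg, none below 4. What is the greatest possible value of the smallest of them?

The 12 values sum to 1631, so their minimum is at most ⌊1631/12⌋ = 135.
Taking 1 copy of 135 and 11 copies of 136 gives exactly 1631, so 135 is attained.

135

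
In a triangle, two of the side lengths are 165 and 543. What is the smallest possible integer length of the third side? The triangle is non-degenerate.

379

The third side must exceed |165 − 543| = 378.
The smallest integer above 378 is 379.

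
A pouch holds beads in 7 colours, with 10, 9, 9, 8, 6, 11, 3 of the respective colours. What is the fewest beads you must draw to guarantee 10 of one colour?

54

In the worst case you take as many as possible of each colour without reaching 10: 9 + 9 + 9 + 8 + 6 + 9 + 3 = 53.
The next one must give 10 of some colour, so 53 + 1 = 54.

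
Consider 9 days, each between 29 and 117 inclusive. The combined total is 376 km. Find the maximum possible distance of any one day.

To make one day as large as possible, make the other 8 as small as possible.
The other 8 contribute at least 8 × 29 = 232, leaving at most 376 − 232 = 144.
But each day is capped at 117, so the maximum is 117.
Achievable: one at 117 and the other 8 totalling 259, which fits since 8 × 29 ≤ 259 ≤ 8 × 117.

117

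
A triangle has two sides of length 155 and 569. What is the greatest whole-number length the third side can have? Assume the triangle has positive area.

The third side must be less than 155 + 569 = 724.
The largest integer below 724 is 723.

723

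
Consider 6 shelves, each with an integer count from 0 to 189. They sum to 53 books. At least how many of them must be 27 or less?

If only k of them are at most 27, the other 6 − k are at least 28, so the total is at least (6 − k)·28 + k·0.
This is ≤ 53, so (6 − k)·28 + 0k ≤ 53, which gives k ≥ 5.
Exactly 5 works: 5 values at 0 and 1 at 28 total 28; raise one of the low values by 25 (still ≤ 27) to hit 53.

5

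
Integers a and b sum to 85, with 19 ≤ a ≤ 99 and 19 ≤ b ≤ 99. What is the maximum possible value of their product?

1806

For a fixed sum, the product ab is largest when a and b are as close as possible.
Taking a = 42 and b = 43 (both in [19, 99]) gives ab = 1806.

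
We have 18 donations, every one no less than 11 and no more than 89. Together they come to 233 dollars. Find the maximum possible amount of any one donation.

To make one donation as large as possible, make the other 17 as small as possible.
The other 17 contribute at least 17 × 11 = 187, leaving at most 233 − 187 = 46.
Since 46 ≤ 89, this is achievable: one at 46 and 17 at 11.

46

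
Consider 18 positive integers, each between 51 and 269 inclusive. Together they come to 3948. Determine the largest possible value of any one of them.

269

Maximizing one value means minimizing the remaining 17.
The other 17 contribute at least 17 × 51 = 867, leaving at most 3948 − 867 = 3081.
But each integer is capped at 269, so the maximum is 269.
Achievable: one at 269 and the other 17 totalling 3679, which fits since 17 × 51 ≤ 3679 ≤ 17 × 269.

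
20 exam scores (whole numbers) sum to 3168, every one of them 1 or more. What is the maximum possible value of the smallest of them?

158

The average is 3168/20 < 159, so some value is ≤ 158.
Equality holds with 12 values of 158 and 8 values of 159.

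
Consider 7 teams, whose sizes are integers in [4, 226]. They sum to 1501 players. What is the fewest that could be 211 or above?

Suppose at most 7 − j of them reach 211; then j values are ≤ 210 and the rest ≤ 226.
The total is then ≤ 210·j + 226·(7 − j) = 1582 − 16j. For this to be ≥ 1501 we need j ≤ 5, so at least 7 − 5 = 2 must reach 211.
Exactly 2 works: 2 values at 226 and 5 at 210 total 1502; lower one of the high values by 1 (still ≥ 211) to hit 1501.

2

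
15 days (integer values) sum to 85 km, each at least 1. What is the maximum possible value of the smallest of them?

5

If every one of the 15 were at least 6, the total would be at least 15 × 6 = 90 > 85.
Taking 5 copies of 5 and 10 copies of 6 gives exactly 85, so 5 is attained.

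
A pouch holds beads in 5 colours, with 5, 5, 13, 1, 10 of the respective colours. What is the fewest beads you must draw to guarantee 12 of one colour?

In the worst case you take as many as possible of each colour without reaching 12: 5 + 5 + 11 + 1 + 10 = 32.
The next one must give 12 of some colour, so 32 + 1 = 33.

33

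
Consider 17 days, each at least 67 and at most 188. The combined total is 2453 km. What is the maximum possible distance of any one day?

To make one day as large as possible, make the other 16 as small as possible.
The other 16 contribute at least 16 × 67 = 1072, leaving at most 2453 − 1072 = 1381.
But each day is capped at 188, so the maximum is 188.
Achievable: one at 188 and the other 16 totalling 2265, which fits since 16 × 67 ≤ 2265 ≤ 16 × 188.

188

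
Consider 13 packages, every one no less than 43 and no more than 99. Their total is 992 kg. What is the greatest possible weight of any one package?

Maximizing one value means minimizing the remaining 12.
The other 12 contribute at least 12 × 43 = 516, leaving at most 992 − 516 = 476.
But each package is capped at 99, so the maximum is 99.
Achievable: one at 99 and the other 12 totalling 893, which fits since 12 × 43 ≤ 893 ≤ 12 × 99.

99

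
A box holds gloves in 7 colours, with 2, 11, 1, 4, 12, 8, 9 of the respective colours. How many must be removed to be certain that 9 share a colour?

In the worst case you take as many as possible of each colour without reaching 9: 2 + 8 + 1 + 4 + 8 + 8 + 8 = 39.
The next one must give 9 of some colour, so 39 + 1 = 40.

40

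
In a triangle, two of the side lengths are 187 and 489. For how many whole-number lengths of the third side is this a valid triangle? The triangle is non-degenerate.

373

The triangle inequality gives |187 − 489| < c < 187 + 489, i.e. 302 < c < 676.
So c can be any integer from 303 to 675: 373 values.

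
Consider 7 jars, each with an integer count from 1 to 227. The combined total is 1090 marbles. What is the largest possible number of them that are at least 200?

5

If k of the values are ≥ 200, the total is ≥ 200k + 1(7 − k).
Setting 200k + 1(7 − k) ≤ 1090 gives 199k ≤ 1083, so k ≤ 5.
k = 5 is achieved by 5 values at 200 and 2 at 1, total 1002; add 88 to one value (staying below 200) to reach 1090.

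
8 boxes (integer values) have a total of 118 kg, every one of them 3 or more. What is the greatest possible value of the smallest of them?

The average is 118/8 < 15, so some value is ≤ 14.
Equality holds with 2 values of 14 and 6 values of 15.

14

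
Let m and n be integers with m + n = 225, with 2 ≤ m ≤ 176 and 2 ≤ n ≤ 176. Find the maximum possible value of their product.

12656

For a fixed sum, the product mn is largest when m and n are as close as possible.
Taking m = 112 and n = 113 (both in [2, 176]) gives mn = 12656.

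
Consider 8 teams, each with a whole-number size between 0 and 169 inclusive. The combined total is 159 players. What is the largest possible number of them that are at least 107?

1

With k values at 107 or above and the rest at least 0, the sum is at least 0 + 107k.
Since the sum is 159, we need 107k ≤ 159, i.e. k ≤ 1.
k = 1 is achieved by 1 value at 107 and 7 at 0, total 107; add 52 to one value (staying below 107) to reach 159.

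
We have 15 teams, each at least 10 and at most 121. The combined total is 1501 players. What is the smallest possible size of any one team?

10

To make one team as small as possible, make the other 14 as large as possible.
The other 14 can take up 14 × 121 = 1694 ≥ 1501 − 10, so one team can sit at its floor of 10.
Achievable: one at 10 and the other 14 totalling 1491, which fits since 14 × 10 ≤ 1491 ≤ 14 × 121.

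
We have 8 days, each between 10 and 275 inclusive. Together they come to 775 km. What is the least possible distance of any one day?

10

To make one day as small as possible, make the other 7 as large as possible.
The other 7 can take up 7 × 275 = 1925 ≥ 775 − 10, so one day can sit at its floor of 10.
Achievable: one at 10 and the other 7 totalling 765, which fits since 7 × 10 ≤ 765 ≤ 7 × 275.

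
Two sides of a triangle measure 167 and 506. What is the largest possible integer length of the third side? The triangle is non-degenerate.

672

The third side must be less than 167 + 506 = 673.
The largest integer below 673 is 672.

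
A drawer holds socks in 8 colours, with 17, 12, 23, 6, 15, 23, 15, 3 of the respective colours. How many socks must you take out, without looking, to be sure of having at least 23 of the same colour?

113

In the worst case you take as many as possible of each colour without reaching 23: 17 + 12 + 22 + 6 + 15 + 22 + 15 + 3 = 112.
The next one must give 23 of some colour, so 112 + 1 = 113.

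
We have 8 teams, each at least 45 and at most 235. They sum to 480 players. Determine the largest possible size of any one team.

Maximizing one value means minimizing the remaining 7.
The other 7 contribute at least 7 × 45 = 315, leaving at most 480 − 315 = 165.
Since 165 ≤ 235, this is achievable: one at 165 and 7 at 45.

165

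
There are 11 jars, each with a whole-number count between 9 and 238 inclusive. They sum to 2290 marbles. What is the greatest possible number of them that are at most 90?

Each value at 90 or below falls at least 238 − 90 = 148 short of the ceiling 238.
The ceiling total is 11 × 238 = 2618, and we need 2290, so at most ⌊(2618 − 2290)/148⌋ = 2 can be that low.
k = 2 is achieved by 2 values at 90 and 9 at 238, total 2322; lower one of the 238's by 32 (still > 90) to reach 2290.

2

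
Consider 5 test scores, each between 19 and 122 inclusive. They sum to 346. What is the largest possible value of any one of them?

Maximizing one value means minimizing the remaining 4.
The other 4 contribute at least 4 × 19 = 76, leaving at most 346 − 76 = 270.
But each score is capped at 122, so the maximum is 122.
Achievable: one at 122 and the other 4 totalling 224, which fits since 4 × 19 ≤ 224 ≤ 4 × 122.

122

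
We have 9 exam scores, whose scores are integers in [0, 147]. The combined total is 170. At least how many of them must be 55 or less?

6

If only k of them are at most 55, the other 9 − k are at least 56, so the total is at least (9 − k)·56 + k·0.
This is ≤ 170, so (9 − k)·56 + 0k ≤ 170, which gives k ≥ 6.
Exactly 6 works: 6 values at 0 and 3 at 56 total 168; raise one of the low values by 2 (still ≤ 55) to hit 170.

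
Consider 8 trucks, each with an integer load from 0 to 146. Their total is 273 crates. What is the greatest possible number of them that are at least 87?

Suppose k of them are at least 87. Those contribute at least 87 each and the other 8 − k at least 0 each.
So the total is at least 87k + 0(8 − k) = 0 + 87k. This must be ≤ 273, giving k ≤ 3.
k = 3 is achieved by 3 values at 87 and 5 at 0, total 261; add 12 to one value (staying below 87) to reach 273.

3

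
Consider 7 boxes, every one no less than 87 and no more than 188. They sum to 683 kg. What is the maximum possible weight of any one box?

Maximizing one value means minimizing the remaining 6.
The other 6 contribute at least 6 × 87 = 522, leaving at most 683 − 522 = 161.
Since 161 ≤ 188, this is achievable: one at 161 and 6 at 87.

161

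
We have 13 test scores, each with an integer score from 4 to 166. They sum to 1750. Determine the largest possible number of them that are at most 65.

Each value at 65 or below falls at least 166 − 65 = 101 short of the ceiling 166.
The ceiling total is 13 × 166 = 2158, and we need 1750, so at most ⌊(2158 − 1750)/101⌋ = 4 can be that low.
k = 4 is achieved by 4 values at 65 and 9 at 166, total 1754; lower one of the 166's by 4 (still > 65) to reach 1750.

4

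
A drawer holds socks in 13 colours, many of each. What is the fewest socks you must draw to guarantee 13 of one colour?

157

You could draw 12 of every colour without reaching 13 of any — 156 in all.
One more forces 13 of some colour, so 156 + 1 = 157.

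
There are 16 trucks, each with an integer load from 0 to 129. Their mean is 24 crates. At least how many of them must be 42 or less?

8

The total is 16 × 24 = 384.
Let j be the number exceeding 42. Then the total is ≥ 43·j + 0·(16 − j) = 0 + 43j.
So 43j ≤ 384 and j ≤ 8; hence at least 16 − 8 = 8 are ≤ 42.
Exactly 8 works: 8 values at 0 and 8 at 43 total 344; raise one of the low values by 40 (still ≤ 42) to hit 384.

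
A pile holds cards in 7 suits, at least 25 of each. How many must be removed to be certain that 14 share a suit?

92

You could draw 13 of every suit without reaching 14 of any — 91 in all.
One more forces 14 of some suit, so 91 + 1 = 92.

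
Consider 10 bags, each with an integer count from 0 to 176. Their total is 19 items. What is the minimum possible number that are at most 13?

9

Let j be the number exceeding 13. Then the total is ≥ 14·j + 0·(10 − j) = 0 + 14j.
So 14j ≤ 19 and j ≤ 1; hence at least 10 − 1 = 9 are ≤ 13.
Exactly 9 works: 9 values at 0 and 1 at 14 total 14; raise one of the low values by 5 (still ≤ 13) to hit 19.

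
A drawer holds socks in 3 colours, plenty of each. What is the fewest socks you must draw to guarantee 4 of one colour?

10

In the worst case you draw 3 of each of the 3 colours: 3 × 3 = 9.
One more forces 4 of some colour, so 9 + 1 = 10.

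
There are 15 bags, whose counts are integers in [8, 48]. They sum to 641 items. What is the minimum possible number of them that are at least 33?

11

If only k of them are at least 33, the other 15 − k are at most 32, so the total is at most k·48 + (15 − k)·32.
This must reach 641, so k·48 + (15 − k)·32 ≥ 641, giving k ≥ 11.
Exactly 11 works: 11 values at 48 and 4 at 32 total 656; lower one of the high values by 15 (still ≥ 33) to hit 641.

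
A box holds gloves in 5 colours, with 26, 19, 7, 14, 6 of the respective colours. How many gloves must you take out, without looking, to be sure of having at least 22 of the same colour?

In the worst case you take as many as possible of each colour without reaching 22: 21 + 19 + 7 + 14 + 6 = 67.
The next one must give 22 of some colour, so 67 + 1 = 68.

68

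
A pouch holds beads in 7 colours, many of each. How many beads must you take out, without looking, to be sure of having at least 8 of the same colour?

50

You could draw 7 of every colour without reaching 8 of any — 49 in all.
One more forces 8 of some colour, so 49 + 1 = 50.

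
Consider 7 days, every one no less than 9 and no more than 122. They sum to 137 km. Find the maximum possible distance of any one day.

Maximizing one value means minimizing the remaining 6.
The other 6 contribute at least 6 × 9 = 54, leaving at most 137 − 54 = 83.
Since 83 ≤ 122, this is achievable: one at 83 and 6 at 9.

83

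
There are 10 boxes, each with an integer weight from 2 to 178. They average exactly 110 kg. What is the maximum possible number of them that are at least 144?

The total is 10 × 110 = 1100.
Suppose k of them are at least 144. Those contribute at least 144 each and the other 10 − k at least 2 each.
So the total is at least 144k + 2(10 − k) = 20 + 142k. This must be ≤ 1100, giving k ≤ 7.
k = 7 is achieved by 7 values at 144 and 3 at 2, total 1014; add 86 to one value (staying below 144) to reach 1100.

7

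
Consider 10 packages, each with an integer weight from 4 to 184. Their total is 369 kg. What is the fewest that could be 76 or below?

Let j be the number exceeding 76. Then the total is ≥ 77·j + 4·(10 − j) = 40 + 73j.
So 73j ≤ 329 and j ≤ 4; hence at least 10 − 4 = 6 are ≤ 76.
Exactly 6 works: 6 values at 4 and 4 at 77 total 332; raise one of the low values by 37 (still ≤ 76) to hit 369.

6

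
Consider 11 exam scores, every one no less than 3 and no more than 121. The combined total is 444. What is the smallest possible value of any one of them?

Minimizing one value means maximizing the remaining 10.
The other 10 can take up 10 × 121 = 1210 ≥ 444 − 3, so one score can sit at its floor of 3.
Achievable: one at 3 and the other 10 totalling 441, which fits since 10 × 3 ≤ 441 ≤ 10 × 121.

3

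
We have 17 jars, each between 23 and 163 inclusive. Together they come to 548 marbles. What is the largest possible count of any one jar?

163

To make one jar as large as possible, make the other 16 as small as possible.
The other 16 contribute at least 16 × 23 = 368, leaving at most 548 − 368 = 180.
But each jar is capped at 163, so the maximum is 163.
Achievable: one at 163 and the other 16 totalling 385, which fits since 16 × 23 ≤ 385 ≤ 16 × 163.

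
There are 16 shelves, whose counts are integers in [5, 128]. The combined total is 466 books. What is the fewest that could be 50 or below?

If only k of them are at most 50, the other 16 − k are at least 51, so the total is at least (16 − k)·51 + k·5.
This is ≤ 466, so (16 − k)·51 + 5k ≤ 466, which gives k ≥ 8.
Exactly 8 works: 8 values at 5 and 8 at 51 total 448; raise one of the low values by 18 (still ≤ 50) to hit 466.

8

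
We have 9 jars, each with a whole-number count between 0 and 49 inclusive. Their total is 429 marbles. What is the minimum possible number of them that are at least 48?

3

Suppose at most 9 − j of them reach 48; then j values are ≤ 47 and the rest ≤ 49.
The total is then ≤ 47·j + 49·(9 − j) = 441 − 2j. For this to be ≥ 429 we need j ≤ 6, so at least 9 − 6 = 3 must reach 48.
Exactly 3 works: 3 values at 49 and 6 at 47 total 429.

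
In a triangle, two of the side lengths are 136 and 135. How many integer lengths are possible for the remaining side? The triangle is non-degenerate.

The triangle inequality gives |136 − 135| < c < 136 + 135, i.e. 1 < c < 271.
So c can be any integer from 2 to 270: 269 values.

269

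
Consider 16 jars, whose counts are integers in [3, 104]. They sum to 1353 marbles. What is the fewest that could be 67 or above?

Each value short of 67 is at most 66, costing at least 104 − 66 = 38 against the maximum total of 1664.
We can afford to lose at most 1664 − 1353 = 311, so at most ⌊311/38⌋ = 8 fall short, and at least 8 are ≥ 67.
Exactly 8 works: 8 values at 104 and 8 at 66 total 1360; lower one of the high values by 7 (still ≥ 67) to hit 1353.

8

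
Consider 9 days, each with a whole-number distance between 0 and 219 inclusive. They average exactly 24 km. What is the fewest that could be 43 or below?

5

The total is 9 × 24 = 216.
If only k of them are at most 43, the other 9 − k are at least 44, so the total is at least (9 − k)·44 + k·0.
This is ≤ 216, so (9 − k)·44 + 0k ≤ 216, which gives k ≥ 5.
Exactly 5 works: 5 values at 0 and 4 at 44 total 176; raise one of the low values by 40 (still ≤ 43) to hit 216.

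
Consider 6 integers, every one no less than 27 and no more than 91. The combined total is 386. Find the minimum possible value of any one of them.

27

To make one integer as small as possible, make the other 5 as large as possible.
The other 5 can take up 5 × 91 = 455 ≥ 386 − 27, so one integer can sit at its floor of 27.
Achievable: one at 27 and the other 5 totalling 359, which fits since 5 × 27 ≤ 359 ≤ 5 × 91.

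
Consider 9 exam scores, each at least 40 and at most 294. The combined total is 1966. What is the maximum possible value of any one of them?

294

To make one score as large as possible, make the other 8 as small as possible.
The other 8 contribute at least 8 × 40 = 320, leaving at most 1966 − 320 = 1646.
But each score is capped at 294, so the maximum is 294.
Achievable: one at 294 and the other 8 totalling 1672, which fits since 8 × 40 ≤ 1672 ≤ 8 × 294.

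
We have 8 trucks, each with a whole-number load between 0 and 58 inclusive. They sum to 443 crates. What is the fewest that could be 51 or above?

6

Each value short of 51 is at most 50, costing at least 58 − 50 = 8 against the maximum total of 464.
We can afford to lose at most 464 − 443 = 21, so at most ⌊21/8⌋ = 2 fall short, and at least 6 are ≥ 51.
Exactly 6 works: 6 values at 58 and 2 at 50 total 448; lower one of the high values by 5 (still ≥ 51) to hit 443.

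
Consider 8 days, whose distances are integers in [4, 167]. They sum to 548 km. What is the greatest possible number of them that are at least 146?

Suppose k of them are at least 146. Those contribute at least 146 each and the other 8 − k at least 4 each.
So the total is at least 146k + 4(8 − k) = 32 + 142k. This must be ≤ 548, giving k ≤ 3.
k = 3 is achieved by 3 values at 146 and 5 at 4, total 458; add 90 to one value (staying below 146) to reach 548.

3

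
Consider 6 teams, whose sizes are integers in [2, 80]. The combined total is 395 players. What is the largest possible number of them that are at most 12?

1

Each value at 12 or below falls at least 80 − 12 = 68 short of the ceiling 80.
The ceiling total is 6 × 80 = 480, and we need 395, so at most ⌊(480 − 395)/68⌋ = 1 can be that low.
k = 1 is achieved by 1 value at 12 and 5 at 80, total 412; lower one of the 80's by 17 (still > 12) to reach 395.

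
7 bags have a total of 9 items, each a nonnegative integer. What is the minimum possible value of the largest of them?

2

The 7 values sum to 9, so their maximum is at least ⌈9/7⌉ = 2.
Achievable: 2 of them at 2 and 5 at 1 total 9.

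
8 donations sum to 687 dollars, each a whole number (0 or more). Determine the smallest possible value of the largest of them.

86

The 8 values sum to 687, so their maximum is at least ⌈687/8⌉ = 86.
Achievable: 7 of them at 86 and 1 at 85 total 687.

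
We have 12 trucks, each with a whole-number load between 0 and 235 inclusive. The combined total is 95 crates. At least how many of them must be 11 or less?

5

Let j be the number exceeding 11. Then the total is ≥ 12·j + 0·(12 − j) = 0 + 12j.
So 12j ≤ 95 and j ≤ 7; hence at least 12 − 7 = 5 are ≤ 11.
Exactly 5 works: 5 values at 0 and 7 at 12 total 84; raise one of the low values by 11 (still ≤ 11) to hit 95.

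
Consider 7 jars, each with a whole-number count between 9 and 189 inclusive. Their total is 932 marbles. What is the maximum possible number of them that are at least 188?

If k of the values are ≥ 188, the total is ≥ 188k + 9(7 − k).
Setting 188k + 9(7 − k) ≤ 932 gives 179k ≤ 869, so k ≤ 4.
k = 4 is achieved by 4 values at 188 and 3 at 9, total 779; add 153 to one value (staying below 188) to reach 932.

4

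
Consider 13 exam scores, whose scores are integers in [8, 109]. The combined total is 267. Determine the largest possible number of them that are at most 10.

Each value at 10 or below falls at least 109 − 10 = 99 short of the ceiling 109.
The ceiling total is 13 × 109 = 1417, and we need 267, so at most ⌊(1417 − 267)/99⌋ = 11 can be that low.
k = 11 is achieved by 11 values at 10 and 2 at 109, total 328; lower one of the 109's by 61 (still > 10) to reach 267.

11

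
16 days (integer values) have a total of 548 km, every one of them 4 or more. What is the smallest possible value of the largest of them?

35

If every one of the 16 were at most 34, the total would be at most 16 × 34 = 544 < 548.
Equality holds with 4 values of 35 and 12 values of 34.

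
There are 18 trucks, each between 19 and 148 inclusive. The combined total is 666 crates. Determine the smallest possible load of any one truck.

19

To make one truck as small as possible, make the other 17 as large as possible.
The other 17 can take up 17 × 148 = 2516 ≥ 666 − 19, so one truck can sit at its floor of 19.
Achievable: one at 19 and the other 17 totalling 647, which fits since 17 × 19 ≤ 647 ≤ 17 × 148.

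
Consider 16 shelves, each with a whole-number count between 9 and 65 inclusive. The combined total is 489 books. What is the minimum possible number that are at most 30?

1

Each value above 30 is at least 31, contributing at least 31 − 9 = 22 above the floor 9.
The sum exceeds the floor total 144 by 345, so at most ⌊345/22⌋ = 15 exceed 30, and at least 1 are ≤ 30.
Exactly 1 works: 1 value at 9 and 15 at 31 total 474; raise one of the low values by 15 (still ≤ 30) to hit 489.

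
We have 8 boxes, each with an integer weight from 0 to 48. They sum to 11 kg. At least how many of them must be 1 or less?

If only k of them are at most 1, the other 8 − k are at least 2, so the total is at least (8 − k)·2 + k·0.
This is ≤ 11, so (8 − k)·2 + 0k ≤ 11, which gives k ≥ 3.
Exactly 3 works: 3 values at 0 and 5 at 2 total 10; raise one of the low values by 1 (still ≤ 1) to hit 11.

3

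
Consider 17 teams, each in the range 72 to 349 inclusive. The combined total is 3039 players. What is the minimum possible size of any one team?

To make one team as small as possible, make the other 16 as large as possible.
The other 16 can take up 16 × 349 = 5584 ≥ 3039 − 72, so one team can sit at its floor of 72.
Achievable: one at 72 and the other 16 totalling 2967, which fits since 16 × 72 ≤ 2967 ≤ 16 × 349.

72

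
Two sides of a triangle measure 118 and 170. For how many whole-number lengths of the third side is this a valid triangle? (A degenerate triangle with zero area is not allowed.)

235

The triangle inequality gives |118 − 170| < c < 118 + 170, i.e. 52 < c < 288.
So c can be any integer from 53 to 287: 235 values.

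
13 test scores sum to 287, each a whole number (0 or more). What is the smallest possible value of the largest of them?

23

Some value must be at least ⌈287/13⌉ = 23, since 13 × 22 = 286 < 287.
Taking 12 copies of 22 and 1 copy of 23 gives exactly 287, so 23 is attained.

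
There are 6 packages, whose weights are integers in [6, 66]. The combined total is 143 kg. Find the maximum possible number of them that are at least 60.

1

With k values at 60 or above and the rest at least 6, the sum is at least 36 + 54k.
Since the sum is 143, we need 54k ≤ 107, i.e. k ≤ 1.
k = 1 is achieved by 1 value at 60 and 5 at 6, total 90; add 53 to one value (staying below 60) to reach 143.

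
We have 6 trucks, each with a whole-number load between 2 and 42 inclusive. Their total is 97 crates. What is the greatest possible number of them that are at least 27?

If k of the values are ≥ 27, the total is ≥ 27k + 2(6 − k).
Setting 27k + 2(6 − k) ≤ 97 gives 25k ≤ 85, so k ≤ 3.
k = 3 is achieved by 3 values at 27 and 3 at 2, total 87; add 10 to one value (staying below 27) to reach 97.

3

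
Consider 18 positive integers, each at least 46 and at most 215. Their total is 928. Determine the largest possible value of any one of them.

To make one integer as large as possible, make the other 17 as small as possible.
The other 17 contribute at least 17 × 46 = 782, leaving at most 928 − 782 = 146.
Since 146 ≤ 215, this is achievable: one at 146 and 17 at 46.

146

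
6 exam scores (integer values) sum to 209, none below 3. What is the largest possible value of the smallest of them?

34

The 6 values sum to 209, so their minimum is at most ⌊209/6⌋ = 34.
Taking 1 copy of 34 and 5 copies of 35 gives exactly 209, so 34 is attained.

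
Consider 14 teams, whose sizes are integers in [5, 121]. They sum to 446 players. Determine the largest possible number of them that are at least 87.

4

With k values at 87 or above and the rest at least 5, the sum is at least 70 + 82k.
Since the sum is 446, we need 82k ≤ 376, i.e. k ≤ 4.
k = 4 is achieved by 4 values at 87 and 10 at 5, total 398; add 48 to one value (staying below 87) to reach 446.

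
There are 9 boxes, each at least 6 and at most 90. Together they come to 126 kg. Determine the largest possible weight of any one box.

Maximizing one value means minimizing the remaining 8.
The other 8 contribute at least 8 × 6 = 48, leaving at most 126 − 48 = 78.
Since 78 ≤ 90, this is achievable: one at 78 and 8 at 6.

78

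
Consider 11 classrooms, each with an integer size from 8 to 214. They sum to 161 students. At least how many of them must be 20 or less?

6

Each value above 20 is at least 21, contributing at least 21 − 8 = 13 above the floor 8.
The sum exceeds the floor total 88 by 73, so at most ⌊73/13⌋ = 5 exceed 20, and at least 6 are ≤ 20.
Exactly 6 works: 6 values at 8 and 5 at 21 total 153; raise one of the low values by 8 (still ≤ 20) to hit 161.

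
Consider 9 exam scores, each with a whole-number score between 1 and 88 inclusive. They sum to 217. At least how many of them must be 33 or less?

Let j be the number exceeding 33. Then the total is ≥ 34·j + 1·(9 − j) = 9 + 33j.
So 33j ≤ 208 and j ≤ 6; hence at least 9 − 6 = 3 are ≤ 33.
Exactly 3 works: 3 values at 1 and 6 at 34 total 207; raise one of the low values by 10 (still ≤ 33) to hit 217.

3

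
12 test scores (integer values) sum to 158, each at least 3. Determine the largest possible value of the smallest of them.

13

The 12 values sum to 158, so their minimum is at most ⌊158/12⌋ = 13.
Equality holds with 10 values of 13 and 2 values of 14.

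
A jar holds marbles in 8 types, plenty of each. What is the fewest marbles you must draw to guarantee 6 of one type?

41

In the worst case you draw 5 of each of the 8 types: 8 × 5 = 40.
One more forces 6 of some type, so 40 + 1 = 41.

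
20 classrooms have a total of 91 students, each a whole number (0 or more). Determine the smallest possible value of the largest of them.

5

Some value must be at least ⌈91/20⌉ = 5, since 20 × 4 = 80 < 91.
Achievable: 11 of them at 5 and 9 at 4 total 91.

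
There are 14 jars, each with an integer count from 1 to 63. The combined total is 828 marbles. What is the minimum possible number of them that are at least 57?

7

Each value short of 57 is at most 56, costing at least 63 − 56 = 7 against the maximum total of 882.
We can afford to lose at most 882 − 828 = 54, so at most ⌊54/7⌋ = 7 fall short, and at least 7 are ≥ 57.
Exactly 7 works: 7 values at 63 and 7 at 56 total 833; lower one of the high values by 5 (still ≥ 57) to hit 828.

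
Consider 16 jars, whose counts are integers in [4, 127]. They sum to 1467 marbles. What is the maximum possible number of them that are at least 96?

15

Suppose k of them are at least 96. Those contribute at least 96 each and the other 16 − k at least 4 each.
So the total is at least 96k + 4(16 − k) = 64 + 92k. This must be ≤ 1467, giving k ≤ 15.
k = 15 is achieved by 15 values at 96 and 1 at 4, total 1444; add 23 to one value (staying below 96) to reach 1467.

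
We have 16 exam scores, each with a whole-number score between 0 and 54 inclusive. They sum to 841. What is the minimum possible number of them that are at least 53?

Each value short of 53 is at most 52, costing at least 54 − 52 = 2 against the maximum total of 864.
We can afford to lose at most 864 − 841 = 23, so at most ⌊23/2⌋ = 11 fall short, and at least 5 are ≥ 53.
Exactly 5 works: 5 values at 54 and 11 at 52 total 842; lower one of the high values by 1 (still ≥ 53) to hit 841.

5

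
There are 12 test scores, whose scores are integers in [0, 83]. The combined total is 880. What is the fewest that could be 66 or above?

6

Suppose at most 12 − j of them reach 66; then j values are ≤ 65 and the rest ≤ 83.
The total is then ≤ 65·j + 83·(12 − j) = 996 − 18j. For this to be ≥ 880 we need j ≤ 6, so at least 12 − 6 = 6 must reach 66.
Exactly 6 works: 6 values at 83 and 6 at 65 total 888; lower one of the high values by 8 (still ≥ 66) to hit 880.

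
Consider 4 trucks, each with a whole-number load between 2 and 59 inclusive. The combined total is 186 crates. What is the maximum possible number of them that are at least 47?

Suppose k of them are at least 47. Those contribute at least 47 each and the other 4 − k at least 2 each.
So the total is at least 47k + 2(4 − k) = 8 + 45k. This must be ≤ 186, giving k ≤ 3.
k = 3 is achieved by 3 values at 47 and 1 at 2, total 143; add 43 to one value (staying below 47) to reach 186.

3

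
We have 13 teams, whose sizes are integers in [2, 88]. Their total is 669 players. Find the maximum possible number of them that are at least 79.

Suppose k of them are at least 79. Those contribute at least 79 each and the other 13 − k at least 2 each.
So the total is at least 79k + 2(13 − k) = 26 + 77k. This must be ≤ 669, giving k ≤ 8.
k = 8 is achieved by 8 values at 79 and 5 at 2, total 642; add 27 to one value (staying below 79) to reach 669.

8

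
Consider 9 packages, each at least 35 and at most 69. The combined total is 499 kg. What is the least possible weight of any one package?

35

Minimizing one value means maximizing the remaining 8.
The other 8 can take up 8 × 69 = 552 ≥ 499 − 35, so one package can sit at its floor of 35.
Achievable: one at 35 and the other 8 totalling 464, which fits since 8 × 35 ≤ 464 ≤ 8 × 69.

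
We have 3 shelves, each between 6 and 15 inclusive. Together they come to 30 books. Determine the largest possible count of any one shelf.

15

To make one shelf as large as possible, make the other 2 as small as possible.
The other 2 contribute at least 2 × 6 = 12, leaving at most 30 − 12 = 18.
But each shelf is capped at 15, so the maximum is 15.
Achievable: one at 15 and the other 2 totalling 15, which fits since 2 × 6 ≤ 15 ≤ 2 × 15.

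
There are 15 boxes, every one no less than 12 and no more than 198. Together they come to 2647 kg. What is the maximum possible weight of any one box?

Maximizing one value means minimizing the remaining 14.
The other 14 contribute at least 14 × 12 = 168, leaving at most 2647 − 168 = 2479.
But each box is capped at 198, so the maximum is 198.
Achievable: one at 198 and the other 14 totalling 2449, which fits since 14 × 12 ≤ 2449 ≤ 14 × 198.

198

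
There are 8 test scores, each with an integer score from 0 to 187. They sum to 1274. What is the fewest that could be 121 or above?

5

If only k of them are at least 121, the other 8 − k are at most 120, so the total is at most k·187 + (8 − k)·120.
This must reach 1274, so k·187 + (8 − k)·120 ≥ 1274, giving k ≥ 5.
Exactly 5 works: 5 values at 187 and 3 at 120 total 1295; lower one of the high values by 21 (still ≥ 121) to hit 1274.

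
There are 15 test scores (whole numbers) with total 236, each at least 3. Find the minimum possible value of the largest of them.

16

If every one of the 15 were at most 15, the total would be at most 15 × 15 = 225 < 236.
Achievable: 11 of them at 16 and 4 at 15 total 236.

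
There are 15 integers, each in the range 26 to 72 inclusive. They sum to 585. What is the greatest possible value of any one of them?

Maximizing one value means minimizing the remaining 14.
The other 14 contribute at least 14 × 26 = 364, leaving at most 585 − 364 = 221.
But each integer is capped at 72, so the maximum is 72.
Achievable: one at 72 and the other 14 totalling 513, which fits since 14 × 26 ≤ 513 ≤ 14 × 72.

72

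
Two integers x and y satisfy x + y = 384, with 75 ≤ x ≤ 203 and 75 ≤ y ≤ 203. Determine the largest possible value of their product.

36864

For a fixed sum, the product xy is largest when x and y are as close as possible.
Taking x = 192 and y = 192 (both in [75, 203]) gives xy = 36864.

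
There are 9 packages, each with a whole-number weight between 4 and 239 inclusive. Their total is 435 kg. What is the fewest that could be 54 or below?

If only k of them are at most 54, the other 9 − k are at least 55, so the total is at least (9 − k)·55 + k·4.
This is ≤ 435, so (9 − k)·55 + 4k ≤ 435, which gives k ≥ 2.
Exactly 2 works: 2 values at 4 and 7 at 55 total 393; raise one of the low values by 42 (still ≤ 54) to hit 435.

2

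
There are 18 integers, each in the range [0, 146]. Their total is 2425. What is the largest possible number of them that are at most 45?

Each value at 45 or below falls at least 146 − 45 = 101 short of the ceiling 146.
The ceiling total is 18 × 146 = 2628, and we need 2425, so at most ⌊(2628 − 2425)/101⌋ = 2 can be that low.
k = 2 is achieved by 2 values at 45 and 16 at 146, total 2426; lower one of the 146's by 1 (still > 45) to reach 2425.

2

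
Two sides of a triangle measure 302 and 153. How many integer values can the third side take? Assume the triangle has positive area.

The triangle inequality gives |302 − 153| < c < 302 + 153, i.e. 149 < c < 455.
So c can be any integer from 150 to 454: 305 values.

305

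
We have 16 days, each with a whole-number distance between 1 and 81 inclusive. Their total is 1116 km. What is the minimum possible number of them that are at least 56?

10

Suppose at most 16 − j of them reach 56; then j values are ≤ 55 and the rest ≤ 81.
The total is then ≤ 55·j + 81·(16 − j) = 1296 − 26j. For this to be ≥ 1116 we need j ≤ 6, so at least 16 − 6 = 10 must reach 56.
Exactly 10 works: 10 values at 81 and 6 at 55 total 1140; lower one of the high values by 24 (still ≥ 56) to hit 1116.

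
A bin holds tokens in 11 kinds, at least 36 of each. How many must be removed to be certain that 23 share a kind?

243

In the worst case you draw 22 of each of the 11 kinds: 11 × 22 = 242.
One more forces 23 of some kind, so 242 + 1 = 243.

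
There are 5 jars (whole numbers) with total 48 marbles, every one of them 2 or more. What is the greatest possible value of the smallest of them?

If every one of the 5 were at least 10, the total would be at least 5 × 10 = 50 > 48.
Achievable: 2 of them at 9 and 3 at 10 total 48.

9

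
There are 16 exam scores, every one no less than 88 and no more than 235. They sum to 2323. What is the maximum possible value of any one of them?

235

Maximizing one value means minimizing the remaining 15.
The other 15 contribute at least 15 × 88 = 1320, leaving at most 2323 − 1320 = 1003.
But each score is capped at 235, so the maximum is 235.
Achievable: one at 235 and the other 15 totalling 2088, which fits since 15 × 88 ≤ 2088 ≤ 15 × 235.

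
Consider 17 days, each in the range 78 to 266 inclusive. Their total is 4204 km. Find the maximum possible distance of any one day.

266

To make one day as large as possible, make the other 16 as small as possible.
The other 16 contribute at least 16 × 78 = 1248, leaving at most 4204 − 1248 = 2956.
But each day is capped at 266, so the maximum is 266.
Achievable: one at 266 and the other 16 totalling 3938, which fits since 16 × 78 ≤ 3938 ≤ 16 × 266.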